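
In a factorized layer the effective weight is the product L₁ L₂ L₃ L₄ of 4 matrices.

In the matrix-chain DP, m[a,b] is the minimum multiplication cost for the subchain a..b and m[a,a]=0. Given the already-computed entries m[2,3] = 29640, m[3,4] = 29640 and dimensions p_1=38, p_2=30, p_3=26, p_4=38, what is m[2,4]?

m[2,4] = min over k∈[2,3] of m[2,k]+m[k+1,4]+p_{1}·p_k·p_{4}.
k=2: 0 + 29640 + 38·30·38 = 72960; k=3: 29640 + 0 + 38·26·38 = 67184.
Minimum: 67184 at k=3.

67184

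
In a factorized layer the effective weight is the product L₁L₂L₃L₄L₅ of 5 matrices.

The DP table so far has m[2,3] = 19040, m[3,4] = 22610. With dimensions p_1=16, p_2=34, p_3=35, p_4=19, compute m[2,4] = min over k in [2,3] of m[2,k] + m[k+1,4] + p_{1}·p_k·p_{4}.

m[2,4] = min over k∈[2,3] of m[2,k]+m[k+1,4]+p_{1}·p_k·p_{4}.
k=2: 0 + 22610 + 16·34·19 = 32946; k=3: 19040 + 0 + 16·35·19 = 29680.
Minimum: 29680 at k=3.

29680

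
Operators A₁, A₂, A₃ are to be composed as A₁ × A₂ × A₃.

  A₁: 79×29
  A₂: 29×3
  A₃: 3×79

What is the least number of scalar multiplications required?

Order (A₁ × (A₂ × A₃)): (A₂ × A₃): 29×3 by 3×79 → 29×79, cost 29·3·79 = 6873; (A₁ × (A₂ × A₃)): 79×29 by 29×79 → 79×79, cost 79·29·79 = 180989; cumulative 187862. Total 187862.
Order ((A₁ × A₂) × A₃): (A₁ × A₂): 79×29 by 29×3 → 79×3, cost 79·29·3 = 6873; ((A₁ × A₂) × A₃): 79×3 by 3×79 → 79×79, cost 79·3·79 = 18723; cumulative 25596. Total 25596.
Minimum: 25596.

25596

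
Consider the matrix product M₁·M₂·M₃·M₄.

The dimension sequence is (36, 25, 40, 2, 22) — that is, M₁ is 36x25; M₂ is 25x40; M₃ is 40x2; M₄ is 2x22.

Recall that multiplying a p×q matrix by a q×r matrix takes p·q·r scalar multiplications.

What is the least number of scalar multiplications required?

Adjacent pairs: M₁M₂ = 36·25·40 = 36000; M₂M₃ = 25·40·2 = 2000; M₃M₄ = 40·2·22 = 1760.
Length 3: M₁..M₃: k=1: 0+2000+36·25·2=3800; k=2: 36000+0+36·40·2=38880 → min 3800 | M₂..M₄: k=2: 0+1760+25·40·22=23760; k=3: 2000+0+25·2·22=3100 → min 3100.
Length 4: M₁..M₄: k=1: 0+3100+36·25·22=22900; k=2: 36000+1760+36·40·22=69440; k=3: 3800+0+36·2·22=5384 → min 5384.
Optimal order: ((M₁·(M₂·M₃))·M₄) with cost 5384.

5384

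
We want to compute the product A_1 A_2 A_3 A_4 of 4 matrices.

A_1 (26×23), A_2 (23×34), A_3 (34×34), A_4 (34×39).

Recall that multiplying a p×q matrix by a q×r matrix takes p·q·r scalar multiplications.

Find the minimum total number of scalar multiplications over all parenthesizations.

Adjacent pairs: A_1A_2 = 26·23·34 = 20332; A_2A_3 = 23·34·34 = 26588; A_3A_4 = 34·34·39 = 45084.
Length 3: A_1..A_3: k=1: 0+26588+26·23·34=46920; k=2: 20332+0+26·34·34=50388 → min 46920 | A_2..A_4: k=2: 0+45084+23·34·39=75582; k=3: 26588+0+23·34·39=57086 → min 57086.
Length 4: A_1..A_4: k=1: 0+57086+26·23·39=80408; k=2: 20332+45084+26·34·39=99892; k=3: 46920+0+26·34·39=81396 → min 80408.
Optimal order: (A_1 ((A_2 A_3) A_4)) with cost 80408.

80408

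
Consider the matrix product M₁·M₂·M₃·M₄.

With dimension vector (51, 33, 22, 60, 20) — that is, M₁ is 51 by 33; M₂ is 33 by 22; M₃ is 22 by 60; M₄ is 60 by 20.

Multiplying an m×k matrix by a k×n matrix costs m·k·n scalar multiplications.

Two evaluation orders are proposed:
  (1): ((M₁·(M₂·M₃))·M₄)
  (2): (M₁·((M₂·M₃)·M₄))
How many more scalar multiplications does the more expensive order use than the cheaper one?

88920

Order (1) = ((M₁·(M₂·M₃))·M₄): (M₂·M₃): 33×22 by 22×60 → 33×60, cost 33·22·60 = 43560; (M₁·(M₂·M₃)): 51×33 by 33×60 → 51×60, cost 51·33·60 = 100980; cumulative 144540; ((M₁·(M₂·M₃))·M₄): 51×60 by 60×20 → 51×20, cost 51·60·20 = 61200; cumulative 205740. Total 205740.
Order (2) = (M₁·((M₂·M₃)·M₄)): (M₂·M₃): 33×22 by 22×60 → 33×60, cost 33·22·60 = 43560; ((M₂·M₃)·M₄): 33×60 by 60×20 → 33×20, cost 33·60·20 = 39600; cumulative 83160; (M₁·((M₂·M₃)·M₄)): 51×33 by 33×20 → 51×20, cost 51·33·20 = 33660; cumulative 116820. Total 116820.
Difference: |205740 − 116820| = 88920.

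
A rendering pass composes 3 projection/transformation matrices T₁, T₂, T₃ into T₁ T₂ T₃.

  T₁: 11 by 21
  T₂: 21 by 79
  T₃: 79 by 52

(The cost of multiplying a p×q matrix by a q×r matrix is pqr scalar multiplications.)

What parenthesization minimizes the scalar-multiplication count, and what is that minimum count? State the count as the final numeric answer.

(T₁ (T₂ T₃)): cost 98280.
((T₁ T₂) T₃): cost 63437.
Optimal: ((T₁ T₂) T₃) with cost 63437.

63437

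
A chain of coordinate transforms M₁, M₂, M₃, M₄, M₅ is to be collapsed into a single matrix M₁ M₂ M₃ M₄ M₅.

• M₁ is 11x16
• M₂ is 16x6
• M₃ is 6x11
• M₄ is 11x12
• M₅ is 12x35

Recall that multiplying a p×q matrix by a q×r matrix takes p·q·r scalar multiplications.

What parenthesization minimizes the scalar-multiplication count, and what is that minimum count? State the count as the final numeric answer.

Adjacent pairs: M₁M₂ = 11·16·6 = 1056; M₂M₃ = 16·6·11 = 1056; M₃M₄ = 6·11·12 = 792; M₄M₅ = 11·12·35 = 4620.
Length 3: M₁..M₃: k=1: 0+1056+11·16·11=2992; k=2: 1056+0+11·6·11=1782 → min 1782 | M₂..M₄: k=2: 0+792+16·6·12=1944; k=3: 1056+0+16·11·12=3168 → min 1944 | M₃..M₅: k=3: 0+4620+6·11·35=6930; k=4: 792+0+6·12·35=3312 → min 3312.
Length 4: M₁..M₄: k=1: 0+1944+11·16·12=4056; k=2: 1056+792+11·6·12=2640; k=3: 1782+0+11·11·12=3234 → min 2640 | M₂..M₅: k=2: 0+3312+16·6·35=6672; k=3: 1056+4620+16·11·35=11836; k=4: 1944+0+16·12·35=8664 → min 6672.
Length 5: M₁..M₅: k=1: 0+6672+11·16·35=12832; k=2: 1056+3312+11·6·35=6678; k=3: 1782+4620+11·11·35=10637; k=4: 2640+0+11·12·35=7260 → min 6678.
Optimal parenthesization: ((M₁ M₂) ((M₃ M₄) M₅)) with cost 6678.

6678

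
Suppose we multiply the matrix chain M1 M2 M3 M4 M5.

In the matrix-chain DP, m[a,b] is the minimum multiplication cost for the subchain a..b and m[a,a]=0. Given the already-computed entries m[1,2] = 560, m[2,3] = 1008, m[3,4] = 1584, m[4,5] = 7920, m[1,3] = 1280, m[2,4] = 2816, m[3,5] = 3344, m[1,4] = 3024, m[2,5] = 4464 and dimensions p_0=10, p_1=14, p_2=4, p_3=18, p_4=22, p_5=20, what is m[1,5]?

m[1,5] = min over k∈[1,4] of m[1,k]+m[k+1,5]+p_{0}·p_k·p_{5}.
k=1: 0 + 4464 + 10·14·20 = 7264; k=2: 560 + 3344 + 10·4·20 = 4704; k=3: 1280 + 7920 + 10·18·20 = 12800; k=4: 3024 + 0 + 10·22·20 = 7424.
Minimum: 4704 at k=2.

4704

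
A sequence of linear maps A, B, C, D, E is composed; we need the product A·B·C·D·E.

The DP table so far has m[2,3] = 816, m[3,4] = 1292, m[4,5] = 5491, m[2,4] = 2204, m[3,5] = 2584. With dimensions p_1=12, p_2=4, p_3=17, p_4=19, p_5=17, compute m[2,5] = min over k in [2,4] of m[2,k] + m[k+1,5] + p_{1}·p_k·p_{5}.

m[2,5] = min over k∈[2,4] of m[2,k]+m[k+1,5]+p_{1}·p_k·p_{5}.
k=2: 0 + 2584 + 12·4·17 = 3400; k=3: 816 + 5491 + 12·17·17 = 9775; k=4: 2204 + 0 + 12·19·17 = 6080.
Minimum: 3400 at k=2.

3400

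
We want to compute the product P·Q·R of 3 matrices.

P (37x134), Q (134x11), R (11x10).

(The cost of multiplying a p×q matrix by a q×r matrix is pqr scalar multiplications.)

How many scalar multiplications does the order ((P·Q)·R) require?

(P·Q): 37×134 by 134×11 → 37×11, cost 37·134·11 = 54538
((P·Q)·R): 37×11 by 11×10 → 37×10, cost 37·11·10 = 4070; cumulative 58608
Total: 58608 scalar multiplications.

58608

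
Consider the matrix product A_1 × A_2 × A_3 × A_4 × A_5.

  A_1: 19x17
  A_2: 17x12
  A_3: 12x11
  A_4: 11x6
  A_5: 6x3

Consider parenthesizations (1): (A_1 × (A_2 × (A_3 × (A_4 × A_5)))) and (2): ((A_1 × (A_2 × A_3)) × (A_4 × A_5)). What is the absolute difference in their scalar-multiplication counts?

Order (1) = (A_1 × (A_2 × (A_3 × (A_4 × A_5)))): (A_4 × A_5): 11×6 by 6×3 → 11×3, cost 11·6·3 = 198; (A_3 × (A_4 × A_5)): 12×11 by 11×3 → 12×3, cost 12·11·3 = 396; cumulative 594; (A_2 × (A_3 × (A_4 × A_5))): 17×12 by 12×3 → 17×3, cost 17·12·3 = 612; cumulative 1206; (A_1 × (A_2 × (A_3 × (A_4 × A_5)))): 19×17 by 17×3 → 19×3, cost 19·17·3 = 969; cumulative 2175. Total 2175.
Order (2) = ((A_1 × (A_2 × A_3)) × (A_4 × A_5)): (A_2 × A_3): 17×12 by 12×11 → 17×11, cost 17·12·11 = 2244; (A_1 × (A_2 × A_3)): 19×17 by 17×11 → 19×11, cost 19·17·11 = 3553; cumulative 5797; (A_4 × A_5): 11×6 by 6×3 → 11×3, cost 11·6·3 = 198; ((A_1 × (A_2 × A_3)) × (A_4 × A_5)): 19×11 by 11×3 → 19×3, cost 19·11·3 = 627; cumulative 6622. Total 6622.
Difference: |2175 − 6622| = 4447.

4447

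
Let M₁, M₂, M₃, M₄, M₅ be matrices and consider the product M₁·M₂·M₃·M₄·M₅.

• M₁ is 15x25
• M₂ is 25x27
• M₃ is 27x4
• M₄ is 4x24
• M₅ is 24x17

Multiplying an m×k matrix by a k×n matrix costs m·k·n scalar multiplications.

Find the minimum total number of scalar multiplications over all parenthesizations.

6852

Adjacent pairs: M₁M₂ = 15·25·27 = 10125; M₂M₃ = 25·27·4 = 2700; M₃M₄ = 27·4·24 = 2592; M₄M₅ = 4·24·17 = 1632.
Length 3: M₁..M₃: k=1: 0+2700+15·25·4=4200; k=2: 10125+0+15·27·4=11745 → min 4200 | M₂..M₄: k=2: 0+2592+25·27·24=18792; k=3: 2700+0+25·4·24=5100 → min 5100 | M₃..M₅: k=3: 0+1632+27·4·17=3468; k=4: 2592+0+27·24·17=13608 → min 3468.
Length 4: M₁..M₄: k=1: 0+5100+15·25·24=14100; k=2: 10125+2592+15·27·24=22437; k=3: 4200+0+15·4·24=5640 → min 5640 | M₂..M₅: k=2: 0+3468+25·27·17=14943; k=3: 2700+1632+25·4·17=6032; k=4: 5100+0+25·24·17=15300 → min 6032.
Length 5: M₁..M₅: k=1: 0+6032+15·25·17=12407; k=2: 10125+3468+15·27·17=20478; k=3: 4200+1632+15·4·17=6852; k=4: 5640+0+15·24·17=11760 → min 6852.
Optimal order: ((M₁·(M₂·M₃))·(M₄·M₅)) with cost 6852.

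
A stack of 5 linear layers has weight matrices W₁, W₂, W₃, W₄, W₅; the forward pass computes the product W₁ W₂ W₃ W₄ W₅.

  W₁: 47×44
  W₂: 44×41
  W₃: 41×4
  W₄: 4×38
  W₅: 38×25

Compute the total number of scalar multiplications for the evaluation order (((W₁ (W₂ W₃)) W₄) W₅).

67282

(W₂ W₃): 44×41 by 41×4 → 44×4, cost 44·41·4 = 7216
(W₁ (W₂ W₃)): 47×44 by 44×4 → 47×4, cost 47·44·4 = 8272; cumulative 15488
((W₁ (W₂ W₃)) W₄): 47×4 by 4×38 → 47×38, cost 47·4·38 = 7144; cumulative 22632
(((W₁ (W₂ W₃)) W₄) W₅): 47×38 by 38×25 → 47×25, cost 47·38·25 = 44650; cumulative 67282
Total: 67282 scalar multiplications.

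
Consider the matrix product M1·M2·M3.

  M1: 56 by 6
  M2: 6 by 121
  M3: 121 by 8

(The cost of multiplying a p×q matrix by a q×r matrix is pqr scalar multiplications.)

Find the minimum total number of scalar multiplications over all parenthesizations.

Order (M1·(M2·M3)): (M2·M3): 6×121 by 121×8 → 6×8, cost 6·121·8 = 5808; (M1·(M2·M3)): 56×6 by 6×8 → 56×8, cost 56·6·8 = 2688; cumulative 8496. Total 8496.
Order ((M1·M2)·M3): (M1·M2): 56×6 by 6×121 → 56×121, cost 56·6·121 = 40656; ((M1·M2)·M3): 56×121 by 121×8 → 56×8, cost 56·121·8 = 54208; cumulative 94864. Total 94864.
Minimum: 8496.

8496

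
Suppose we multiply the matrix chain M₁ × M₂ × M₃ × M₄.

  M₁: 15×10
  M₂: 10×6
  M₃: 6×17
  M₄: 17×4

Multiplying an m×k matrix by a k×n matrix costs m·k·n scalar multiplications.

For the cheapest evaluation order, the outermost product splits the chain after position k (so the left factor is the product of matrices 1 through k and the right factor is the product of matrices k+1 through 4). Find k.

Adjacent pairs: M₁M₂ = 15·10·6 = 900; M₂M₃ = 10·6·17 = 1020; M₃M₄ = 6·17·4 = 408.
Length 3: M₁..M₃: k=1: 0+1020+15·10·17=3570; k=2: 900+0+15·6·17=2430 → min 2430 | M₂..M₄: k=2: 0+408+10·6·4=648; k=3: 1020+0+10·17·4=1700 → min 648.
Top-level splits: k=1: (M₁..M₁)·(M₂..M₄) → 0+648+15·10·4 = 1248; k=2: (M₁..M₂)·(M₃..M₄) → 900+408+15·6·4 = 1668; k=3: (M₁..M₃)·(M₄..M₄) → 2430+0+15·17·4 = 3450.
Best split is after M₁, i.e. k = 1.

1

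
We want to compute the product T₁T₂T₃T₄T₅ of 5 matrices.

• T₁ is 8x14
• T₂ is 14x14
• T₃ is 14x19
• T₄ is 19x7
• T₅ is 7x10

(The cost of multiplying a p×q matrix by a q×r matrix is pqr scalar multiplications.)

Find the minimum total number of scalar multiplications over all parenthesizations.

Adjacent pairs: T₁T₂ = 8·14·14 = 1568; T₂T₃ = 14·14·19 = 3724; T₃T₄ = 14·19·7 = 1862; T₄T₅ = 19·7·10 = 1330.
Length 3: T₁..T₃: k=1: 0+3724+8·14·19=5852; k=2: 1568+0+8·14·19=3696 → min 3696 | T₂..T₄: k=2: 0+1862+14·14·7=3234; k=3: 3724+0+14·19·7=5586 → min 3234 | T₃..T₅: k=3: 0+1330+14·19·10=3990; k=4: 1862+0+14·7·10=2842 → min 2842.
Length 4: T₁..T₄: k=1: 0+3234+8·14·7=4018; k=2: 1568+1862+8·14·7=4214; k=3: 3696+0+8·19·7=4760 → min 4018 | T₂..T₅: k=2: 0+2842+14·14·10=4802; k=3: 3724+1330+14·19·10=7714; k=4: 3234+0+14·7·10=4214 → min 4214.
Length 5: T₁..T₅: k=1: 0+4214+8·14·10=5334; k=2: 1568+2842+8·14·10=5530; k=3: 3696+1330+8·19·10=6546; k=4: 4018+0+8·7·10=4578 → min 4578.
Optimal order: ((T₁(T₂(T₃T₄)))T₅) with cost 4578.

4578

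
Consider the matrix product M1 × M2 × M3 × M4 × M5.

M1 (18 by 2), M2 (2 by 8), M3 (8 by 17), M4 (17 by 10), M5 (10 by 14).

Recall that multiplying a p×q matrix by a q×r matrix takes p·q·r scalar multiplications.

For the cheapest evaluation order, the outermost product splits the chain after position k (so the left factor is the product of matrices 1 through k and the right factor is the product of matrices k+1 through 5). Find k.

Adjacent pairs: M1M2 = 18·2·8 = 288; M2M3 = 2·8·17 = 272; M3M4 = 8·17·10 = 1360; M4M5 = 17·10·14 = 2380.
Length 3: M1..M3: k=1: 0+272+18·2·17=884; k=2: 288+0+18·8·17=2736 → min 884 | M2..M4: k=2: 0+1360+2·8·10=1520; k=3: 272+0+2·17·10=612 → min 612 | M3..M5: k=3: 0+2380+8·17·14=4284; k=4: 1360+0+8·10·14=2480 → min 2480.
Length 4: M1..M4: k=1: 0+612+18·2·10=972; k=2: 288+1360+18·8·10=3088; k=3: 884+0+18·17·10=3944 → min 972 | M2..M5: k=2: 0+2480+2·8·14=2704; k=3: 272+2380+2·17·14=3128; k=4: 612+0+2·10·14=892 → min 892.
Top-level splits: k=1: (M1..M1)·(M2..M5) → 0+892+18·2·14 = 1396; k=2: (M1..M2)·(M3..M5) → 288+2480+18·8·14 = 4784; k=3: (M1..M3)·(M4..M5) → 884+2380+18·17·14 = 7548; k=4: (M1..M4)·(M5..M5) → 972+0+18·10·14 = 3492.
Best split is after M1, i.e. k = 1.

1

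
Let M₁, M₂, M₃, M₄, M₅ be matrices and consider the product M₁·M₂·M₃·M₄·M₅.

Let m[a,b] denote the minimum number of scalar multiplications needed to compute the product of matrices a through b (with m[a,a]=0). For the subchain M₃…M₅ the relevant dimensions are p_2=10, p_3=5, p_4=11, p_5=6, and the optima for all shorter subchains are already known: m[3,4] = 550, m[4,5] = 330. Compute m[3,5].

m[3,5] = min over k∈[3,4] of m[3,k]+m[k+1,5]+p_{2}·p_k·p_{5}.
k=3: 0 + 330 + 10·5·6 = 630; k=4: 550 + 0 + 10·11·6 = 1210.
Minimum: 630 at k=3.

630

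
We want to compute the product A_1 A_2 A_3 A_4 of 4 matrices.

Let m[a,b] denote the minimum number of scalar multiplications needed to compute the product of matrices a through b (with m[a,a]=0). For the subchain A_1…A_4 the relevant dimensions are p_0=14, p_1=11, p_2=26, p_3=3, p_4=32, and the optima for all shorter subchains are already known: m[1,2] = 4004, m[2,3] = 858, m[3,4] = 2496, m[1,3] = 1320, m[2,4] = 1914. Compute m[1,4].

2664

m[1,4] = min over k∈[1,3] of m[1,k]+m[k+1,4]+p_{0}·p_k·p_{4}.
k=1: 0 + 1914 + 14·11·32 = 6842; k=2: 4004 + 2496 + 14·26·32 = 18148; k=3: 1320 + 0 + 14·3·32 = 2664.
Minimum: 2664 at k=3.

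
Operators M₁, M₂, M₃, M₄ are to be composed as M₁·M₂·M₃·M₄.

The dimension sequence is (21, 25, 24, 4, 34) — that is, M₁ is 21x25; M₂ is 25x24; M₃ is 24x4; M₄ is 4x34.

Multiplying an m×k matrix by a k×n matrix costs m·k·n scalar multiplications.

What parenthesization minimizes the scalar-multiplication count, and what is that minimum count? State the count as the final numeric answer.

7356

Adjacent pairs: M₁M₂ = 21·25·24 = 12600; M₂M₃ = 25·24·4 = 2400; M₃M₄ = 24·4·34 = 3264.
Length 3: M₁..M₃: k=1: 0+2400+21·25·4=4500; k=2: 12600+0+21·24·4=14616 → min 4500 | M₂..M₄: k=2: 0+3264+25·24·34=23664; k=3: 2400+0+25·4·34=5800 → min 5800.
Length 4: M₁..M₄: k=1: 0+5800+21·25·34=23650; k=2: 12600+3264+21·24·34=33000; k=3: 4500+0+21·4·34=7356 → min 7356.
Optimal parenthesization: ((M₁·(M₂·M₃))·M₄) with cost 7356.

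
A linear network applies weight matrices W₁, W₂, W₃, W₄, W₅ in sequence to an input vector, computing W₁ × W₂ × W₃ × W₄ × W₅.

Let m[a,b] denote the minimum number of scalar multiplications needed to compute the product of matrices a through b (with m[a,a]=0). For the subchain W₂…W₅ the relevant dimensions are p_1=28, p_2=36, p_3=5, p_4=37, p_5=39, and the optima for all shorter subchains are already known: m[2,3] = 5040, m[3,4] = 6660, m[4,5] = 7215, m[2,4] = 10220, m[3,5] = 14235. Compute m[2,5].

m[2,5] = min over k∈[2,4] of m[2,k]+m[k+1,5]+p_{1}·p_k·p_{5}.
k=2: 0 + 14235 + 28·36·39 = 53547; k=3: 5040 + 7215 + 28·5·39 = 17715; k=4: 10220 + 0 + 28·37·39 = 50624.
Minimum: 17715 at k=3.

17715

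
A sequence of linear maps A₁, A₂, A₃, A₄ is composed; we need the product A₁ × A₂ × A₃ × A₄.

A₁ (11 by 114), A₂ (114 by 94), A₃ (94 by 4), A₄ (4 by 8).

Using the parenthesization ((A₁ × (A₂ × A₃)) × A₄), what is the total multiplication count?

48232

(A₂ × A₃): 114×94 by 94×4 → 114×4, cost 114·94·4 = 42864
(A₁ × (A₂ × A₃)): 11×114 by 114×4 → 11×4, cost 11·114·4 = 5016; cumulative 47880
((A₁ × (A₂ × A₃)) × A₄): 11×4 by 4×8 → 11×8, cost 11·4·8 = 352; cumulative 48232
Total: 48232 scalar multiplications.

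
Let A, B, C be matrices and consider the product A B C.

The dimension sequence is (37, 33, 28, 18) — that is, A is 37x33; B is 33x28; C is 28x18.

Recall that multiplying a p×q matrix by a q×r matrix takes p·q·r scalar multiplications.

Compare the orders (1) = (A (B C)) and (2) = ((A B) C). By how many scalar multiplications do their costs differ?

14226

Order (1) = (A (B C)): (B C): 33×28 by 28×18 → 33×18, cost 33·28·18 = 16632; (A (B C)): 37×33 by 33×18 → 37×18, cost 37·33·18 = 21978; cumulative 38610. Total 38610.
Order (2) = ((A B) C): (A B): 37×33 by 33×28 → 37×28, cost 37·33·28 = 34188; ((A B) C): 37×28 by 28×18 → 37×18, cost 37·28·18 = 18648; cumulative 52836. Total 52836.
Difference: |38610 − 52836| = 14226.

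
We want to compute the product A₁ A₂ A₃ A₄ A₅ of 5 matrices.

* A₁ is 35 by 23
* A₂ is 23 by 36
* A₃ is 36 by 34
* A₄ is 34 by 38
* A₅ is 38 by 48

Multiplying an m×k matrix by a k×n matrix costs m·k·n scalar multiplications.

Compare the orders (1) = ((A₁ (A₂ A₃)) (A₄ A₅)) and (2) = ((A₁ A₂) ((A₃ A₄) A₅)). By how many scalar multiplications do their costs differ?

26978

Order (1) = ((A₁ (A₂ A₃)) (A₄ A₅)): (A₂ A₃): 23×36 by 36×34 → 23×34, cost 23·36·34 = 28152; (A₁ (A₂ A₃)): 35×23 by 23×34 → 35×34, cost 35·23·34 = 27370; cumulative 55522; (A₄ A₅): 34×38 by 38×48 → 34×48, cost 34·38·48 = 62016; ((A₁ (A₂ A₃)) (A₄ A₅)): 35×34 by 34×48 → 35×48, cost 35·34·48 = 57120; cumulative 174658. Total 174658.
Order (2) = ((A₁ A₂) ((A₃ A₄) A₅)): (A₁ A₂): 35×23 by 23×36 → 35×36, cost 35·23·36 = 28980; (A₃ A₄): 36×34 by 34×38 → 36×38, cost 36·34·38 = 46512; ((A₃ A₄) A₅): 36×38 by 38×48 → 36×48, cost 36·38·48 = 65664; cumulative 112176; ((A₁ A₂) ((A₃ A₄) A₅)): 35×36 by 36×48 → 35×48, cost 35·36·48 = 60480; cumulative 201636. Total 201636.
Difference: |174658 − 201636| = 26978.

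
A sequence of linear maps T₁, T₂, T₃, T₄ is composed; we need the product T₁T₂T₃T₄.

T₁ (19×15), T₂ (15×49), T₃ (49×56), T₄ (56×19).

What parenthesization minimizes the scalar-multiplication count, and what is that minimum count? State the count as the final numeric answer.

62535

Adjacent pairs: T₁T₂ = 19·15·49 = 13965; T₂T₃ = 15·49·56 = 41160; T₃T₄ = 49·56·19 = 52136.
Length 3: T₁..T₃: k=1: 0+41160+19·15·56=57120; k=2: 13965+0+19·49·56=66101 → min 57120 | T₂..T₄: k=2: 0+52136+15·49·19=66101; k=3: 41160+0+15·56·19=57120 → min 57120.
Length 4: T₁..T₄: k=1: 0+57120+19·15·19=62535; k=2: 13965+52136+19·49·19=83790; k=3: 57120+0+19·56·19=77336 → min 62535.
Optimal parenthesization: (T₁((T₂T₃)T₄)) with cost 62535.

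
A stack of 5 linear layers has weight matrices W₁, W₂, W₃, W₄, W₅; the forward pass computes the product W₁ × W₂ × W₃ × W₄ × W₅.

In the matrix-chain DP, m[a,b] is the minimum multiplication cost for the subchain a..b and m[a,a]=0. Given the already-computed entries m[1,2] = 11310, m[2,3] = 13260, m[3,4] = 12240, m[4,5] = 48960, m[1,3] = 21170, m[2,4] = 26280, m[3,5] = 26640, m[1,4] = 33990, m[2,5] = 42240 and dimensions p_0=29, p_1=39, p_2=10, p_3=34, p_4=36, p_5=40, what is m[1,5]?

m[1,5] = min over k∈[1,4] of m[1,k]+m[k+1,5]+p_{0}·p_k·p_{5}.
k=1: 0 + 42240 + 29·39·40 = 87480; k=2: 11310 + 26640 + 29·10·40 = 49550; k=3: 21170 + 48960 + 29·34·40 = 109570; k=4: 33990 + 0 + 29·36·40 = 75750.
Minimum: 49550 at k=2.

49550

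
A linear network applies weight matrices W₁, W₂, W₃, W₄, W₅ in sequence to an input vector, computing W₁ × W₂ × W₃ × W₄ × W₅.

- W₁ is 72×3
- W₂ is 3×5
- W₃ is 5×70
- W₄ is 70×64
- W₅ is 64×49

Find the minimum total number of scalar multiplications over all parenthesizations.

Adjacent pairs: W₁W₂ = 72·3·5 = 1080; W₂W₃ = 3·5·70 = 1050; W₃W₄ = 5·70·64 = 22400; W₄W₅ = 70·64·49 = 219520.
Length 3: W₁..W₃: k=1: 0+1050+72·3·70=16170; k=2: 1080+0+72·5·70=26280 → min 16170 | W₂..W₄: k=2: 0+22400+3·5·64=23360; k=3: 1050+0+3·70·64=14490 → min 14490 | W₃..W₅: k=3: 0+219520+5·70·49=236670; k=4: 22400+0+5·64·49=38080 → min 38080.
Length 4: W₁..W₄: k=1: 0+14490+72·3·64=28314; k=2: 1080+22400+72·5·64=46520; k=3: 16170+0+72·70·64=338730 → min 28314 | W₂..W₅: k=2: 0+38080+3·5·49=38815; k=3: 1050+219520+3·70·49=230860; k=4: 14490+0+3·64·49=23898 → min 23898.
Length 5: W₁..W₅: k=1: 0+23898+72·3·49=34482; k=2: 1080+38080+72·5·49=56800; k=3: 16170+219520+72·70·49=482650; k=4: 28314+0+72·64·49=254106 → min 34482.
Optimal order: (W₁ × (((W₂ × W₃) × W₄) × W₅)) with cost 34482.

34482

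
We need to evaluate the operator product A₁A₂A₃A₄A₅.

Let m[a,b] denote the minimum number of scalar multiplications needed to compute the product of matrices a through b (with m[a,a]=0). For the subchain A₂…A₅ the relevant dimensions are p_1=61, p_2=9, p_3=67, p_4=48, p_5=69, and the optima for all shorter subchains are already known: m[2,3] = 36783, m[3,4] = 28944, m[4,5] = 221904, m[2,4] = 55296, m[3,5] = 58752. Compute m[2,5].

96633

m[2,5] = min over k∈[2,4] of m[2,k]+m[k+1,5]+p_{1}·p_k·p_{5}.
k=2: 0 + 58752 + 61·9·69 = 96633; k=3: 36783 + 221904 + 61·67·69 = 540690; k=4: 55296 + 0 + 61·48·69 = 257328.
Minimum: 96633 at k=2.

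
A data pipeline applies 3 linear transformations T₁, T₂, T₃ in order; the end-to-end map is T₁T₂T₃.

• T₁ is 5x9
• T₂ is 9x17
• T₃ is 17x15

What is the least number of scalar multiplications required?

Order (T₁(T₂T₃)): (T₂T₃): 9×17 by 17×15 → 9×15, cost 9·17·15 = 2295; (T₁(T₂T₃)): 5×9 by 9×15 → 5×15, cost 5·9·15 = 675; cumulative 2970. Total 2970.
Order ((T₁T₂)T₃): (T₁T₂): 5×9 by 9×17 → 5×17, cost 5·9·17 = 765; ((T₁T₂)T₃): 5×17 by 17×15 → 5×15, cost 5·17·15 = 1275; cumulative 2040. Total 2040.
Minimum: 2040.

2040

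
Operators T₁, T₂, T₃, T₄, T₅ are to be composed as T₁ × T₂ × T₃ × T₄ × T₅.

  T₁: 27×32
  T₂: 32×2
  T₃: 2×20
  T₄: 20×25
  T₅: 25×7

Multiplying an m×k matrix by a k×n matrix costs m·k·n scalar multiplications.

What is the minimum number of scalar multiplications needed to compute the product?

3456

Adjacent pairs: T₁T₂ = 27·32·2 = 1728; T₂T₃ = 32·2·20 = 1280; T₃T₄ = 2·20·25 = 1000; T₄T₅ = 20·25·7 = 3500.
Length 3: T₁..T₃: k=1: 0+1280+27·32·20=18560; k=2: 1728+0+27·2·20=2808 → min 2808 | T₂..T₄: k=2: 0+1000+32·2·25=2600; k=3: 1280+0+32·20·25=17280 → min 2600 | T₃..T₅: k=3: 0+3500+2·20·7=3780; k=4: 1000+0+2·25·7=1350 → min 1350.
Length 4: T₁..T₄: k=1: 0+2600+27·32·25=24200; k=2: 1728+1000+27·2·25=4078; k=3: 2808+0+27·20·25=16308 → min 4078 | T₂..T₅: k=2: 0+1350+32·2·7=1798; k=3: 1280+3500+32·20·7=9260; k=4: 2600+0+32·25·7=8200 → min 1798.
Length 5: T₁..T₅: k=1: 0+1798+27·32·7=7846; k=2: 1728+1350+27·2·7=3456; k=3: 2808+3500+27·20·7=10088; k=4: 4078+0+27·25·7=8803 → min 3456.
Optimal order: ((T₁ × T₂) × ((T₃ × T₄) × T₅)) with cost 3456.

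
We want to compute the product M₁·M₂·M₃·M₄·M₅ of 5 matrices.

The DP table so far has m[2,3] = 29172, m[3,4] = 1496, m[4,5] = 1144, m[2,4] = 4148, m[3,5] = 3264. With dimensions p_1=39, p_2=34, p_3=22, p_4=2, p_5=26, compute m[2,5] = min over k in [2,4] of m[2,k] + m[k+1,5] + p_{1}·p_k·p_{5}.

6176

m[2,5] = min over k∈[2,4] of m[2,k]+m[k+1,5]+p_{1}·p_k·p_{5}.
k=2: 0 + 3264 + 39·34·26 = 37740; k=3: 29172 + 1144 + 39·22·26 = 52624; k=4: 4148 + 0 + 39·2·26 = 6176.
Minimum: 6176 at k=4.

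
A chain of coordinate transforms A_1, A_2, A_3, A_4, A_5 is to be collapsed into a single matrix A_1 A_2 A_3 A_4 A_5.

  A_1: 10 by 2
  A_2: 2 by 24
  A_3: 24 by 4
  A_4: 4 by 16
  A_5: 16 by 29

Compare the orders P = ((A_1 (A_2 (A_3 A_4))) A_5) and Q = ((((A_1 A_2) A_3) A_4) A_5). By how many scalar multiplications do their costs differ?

544

Order P = ((A_1 (A_2 (A_3 A_4))) A_5): (A_3 A_4): 24×4 by 4×16 → 24×16, cost 24·4·16 = 1536; (A_2 (A_3 A_4)): 2×24 by 24×16 → 2×16, cost 2·24·16 = 768; cumulative 2304; (A_1 (A_2 (A_3 A_4))): 10×2 by 2×16 → 10×16, cost 10·2·16 = 320; cumulative 2624; ((A_1 (A_2 (A_3 A_4))) A_5): 10×16 by 16×29 → 10×29, cost 10·16·29 = 4640; cumulative 7264. Total 7264.
Order Q = ((((A_1 A_2) A_3) A_4) A_5): (A_1 A_2): 10×2 by 2×24 → 10×24, cost 10·2·24 = 480; ((A_1 A_2) A_3): 10×24 by 24×4 → 10×4, cost 10·24·4 = 960; cumulative 1440; (((A_1 A_2) A_3) A_4): 10×4 by 4×16 → 10×16, cost 10·4·16 = 640; cumulative 2080; ((((A_1 A_2) A_3) A_4) A_5): 10×16 by 16×29 → 10×29, cost 10·16·29 = 4640; cumulative 6720. Total 6720.
Difference: |7264 − 6720| = 544.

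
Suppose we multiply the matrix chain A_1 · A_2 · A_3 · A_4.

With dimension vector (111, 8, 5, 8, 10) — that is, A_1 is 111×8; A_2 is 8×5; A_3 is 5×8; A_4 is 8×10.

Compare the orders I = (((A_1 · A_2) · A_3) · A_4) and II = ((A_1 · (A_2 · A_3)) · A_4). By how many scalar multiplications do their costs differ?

1456

Order I = (((A_1 · A_2) · A_3) · A_4): (A_1 · A_2): 111×8 by 8×5 → 111×5, cost 111·8·5 = 4440; ((A_1 · A_2) · A_3): 111×5 by 5×8 → 111×8, cost 111·5·8 = 4440; cumulative 8880; (((A_1 · A_2) · A_3) · A_4): 111×8 by 8×10 → 111×10, cost 111·8·10 = 8880; cumulative 17760. Total 17760.
Order II = ((A_1 · (A_2 · A_3)) · A_4): (A_2 · A_3): 8×5 by 5×8 → 8×8, cost 8·5·8 = 320; (A_1 · (A_2 · A_3)): 111×8 by 8×8 → 111×8, cost 111·8·8 = 7104; cumulative 7424; ((A_1 · (A_2 · A_3)) · A_4): 111×8 by 8×10 → 111×10, cost 111·8·10 = 8880; cumulative 16304. Total 16304.
Difference: |17760 − 16304| = 1456.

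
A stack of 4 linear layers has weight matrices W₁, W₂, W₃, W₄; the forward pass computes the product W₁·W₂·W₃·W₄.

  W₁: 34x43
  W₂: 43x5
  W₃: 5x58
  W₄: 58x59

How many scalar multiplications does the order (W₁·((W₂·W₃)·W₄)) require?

(W₂·W₃): 43×5 by 5×58 → 43×58, cost 43·5·58 = 12470
((W₂·W₃)·W₄): 43×58 by 58×59 → 43×59, cost 43·58·59 = 147146; cumulative 159616
(W₁·((W₂·W₃)·W₄)): 34×43 by 43×59 → 34×59, cost 34·43·59 = 86258; cumulative 245874
Total: 245874 scalar multiplications.

245874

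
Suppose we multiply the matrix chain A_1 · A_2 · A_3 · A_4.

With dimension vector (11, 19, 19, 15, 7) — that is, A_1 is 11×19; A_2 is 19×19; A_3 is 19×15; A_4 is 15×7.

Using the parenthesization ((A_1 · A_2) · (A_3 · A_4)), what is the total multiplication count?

7429

(A_1 · A_2): 11×19 by 19×19 → 11×19, cost 11·19·19 = 3971
(A_3 · A_4): 19×15 by 15×7 → 19×7, cost 19·15·7 = 1995
((A_1 · A_2) · (A_3 · A_4)): 11×19 by 19×7 → 11×7, cost 11·19·7 = 1463; cumulative 7429
Total: 7429 scalar multiplications.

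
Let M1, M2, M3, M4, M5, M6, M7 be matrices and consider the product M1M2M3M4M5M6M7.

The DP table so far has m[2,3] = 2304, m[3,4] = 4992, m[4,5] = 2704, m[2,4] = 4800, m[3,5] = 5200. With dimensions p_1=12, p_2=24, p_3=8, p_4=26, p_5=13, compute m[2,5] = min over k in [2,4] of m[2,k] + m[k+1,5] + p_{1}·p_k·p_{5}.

m[2,5] = min over k∈[2,4] of m[2,k]+m[k+1,5]+p_{1}·p_k·p_{5}.
k=2: 0 + 5200 + 12·24·13 = 8944; k=3: 2304 + 2704 + 12·8·13 = 6256; k=4: 4800 + 0 + 12·26·13 = 8856.
Minimum: 6256 at k=3.

6256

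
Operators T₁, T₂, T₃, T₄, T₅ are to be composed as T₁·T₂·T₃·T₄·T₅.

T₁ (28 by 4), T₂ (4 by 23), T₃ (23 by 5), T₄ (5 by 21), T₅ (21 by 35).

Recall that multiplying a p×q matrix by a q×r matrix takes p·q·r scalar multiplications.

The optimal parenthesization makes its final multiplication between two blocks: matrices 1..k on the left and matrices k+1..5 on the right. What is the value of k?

Adjacent pairs: T₁T₂ = 28·4·23 = 2576; T₂T₃ = 4·23·5 = 460; T₃T₄ = 23·5·21 = 2415; T₄T₅ = 5·21·35 = 3675.
Length 3: T₁..T₃: k=1: 0+460+28·4·5=1020; k=2: 2576+0+28·23·5=5796 → min 1020 | T₂..T₄: k=2: 0+2415+4·23·21=4347; k=3: 460+0+4·5·21=880 → min 880 | T₃..T₅: k=3: 0+3675+23·5·35=7700; k=4: 2415+0+23·21·35=19320 → min 7700.
Length 4: T₁..T₄: k=1: 0+880+28·4·21=3232; k=2: 2576+2415+28·23·21=18515; k=3: 1020+0+28·5·21=3960 → min 3232 | T₂..T₅: k=2: 0+7700+4·23·35=10920; k=3: 460+3675+4·5·35=4835; k=4: 880+0+4·21·35=3820 → min 3820.
Top-level splits: k=1: (T₁..T₁)·(T₂..T₅) → 0+3820+28·4·35 = 7740; k=2: (T₁..T₂)·(T₃..T₅) → 2576+7700+28·23·35 = 32816; k=3: (T₁..T₃)·(T₄..T₅) → 1020+3675+28·5·35 = 9595; k=4: (T₁..T₄)·(T₅..T₅) → 3232+0+28·21·35 = 23812.
Best split is after T₁, i.e. k = 1.

1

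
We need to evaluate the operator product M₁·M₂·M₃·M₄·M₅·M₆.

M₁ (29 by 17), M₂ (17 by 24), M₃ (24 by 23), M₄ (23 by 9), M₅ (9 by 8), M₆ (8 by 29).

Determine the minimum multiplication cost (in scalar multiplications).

20008

Adjacent pairs: M₁M₂ = 29·17·24 = 11832; M₂M₃ = 17·24·23 = 9384; M₃M₄ = 24·23·9 = 4968; M₄M₅ = 23·9·8 = 1656; M₅M₆ = 9·8·29 = 2088.
Length 3: M₁..M₃: k=1: 0+9384+29·17·23=20723; k=2: 11832+0+29·24·23=27840 → min 20723 | M₂..M₄: k=2: 0+4968+17·24·9=8640; k=3: 9384+0+17·23·9=12903 → min 8640 | M₃..M₅: k=3: 0+1656+24·23·8=6072; k=4: 4968+0+24·9·8=6696 → min 6072 | M₄..M₆: k=4: 0+2088+23·9·29=8091; k=5: 1656+0+23·8·29=6992 → min 6992.
Length 4: M₁..M₄: k=1: 0+8640+29·17·9=13077; k=2: 11832+4968+29·24·9=23064; k=3: 20723+0+29·23·9=26726 → min 13077 | M₂..M₅: k=2: 0+6072+17·24·8=9336; k=3: 9384+1656+17·23·8=14168; k=4: 8640+0+17·9·8=9864 → min 9336 | M₃..M₆: k=3: 0+6992+24·23·29=23000; k=4: 4968+2088+24·9·29=13320; k=5: 6072+0+24·8·29=11640 → min 11640.
Length 5: M₁..M₅: k=1: 0+9336+29·17·8=13280; k=2: 11832+6072+29·24·8=23472; k=3: 20723+1656+29·23·8=27715; k=4: 13077+0+29·9·8=15165 → min 13280 | M₂..M₆: k=2: 0+11640+17·24·29=23472; k=3: 9384+6992+17·23·29=27715; k=4: 8640+2088+17·9·29=15165; k=5: 9336+0+17·8·29=13280 → min 13280.
Length 6: M₁..M₆: k=1: 0+13280+29·17·29=27577; k=2: 11832+11640+29·24·29=43656; k=3: 20723+6992+29·23·29=47058; k=4: 13077+2088+29·9·29=22734; k=5: 13280+0+29·8·29=20008 → min 20008.
Optimal order: ((M₁·(M₂·(M₃·(M₄·M₅))))·M₆) with cost 20008.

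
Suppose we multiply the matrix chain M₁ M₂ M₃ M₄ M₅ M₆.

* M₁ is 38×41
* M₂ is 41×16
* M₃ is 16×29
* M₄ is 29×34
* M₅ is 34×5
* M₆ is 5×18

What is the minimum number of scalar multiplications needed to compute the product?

21740

Adjacent pairs: M₁M₂ = 38·41·16 = 24928; M₂M₃ = 41·16·29 = 19024; M₃M₄ = 16·29·34 = 15776; M₄M₅ = 29·34·5 = 4930; M₅M₆ = 34·5·18 = 3060.
Length 3: M₁..M₃: k=1: 0+19024+38·41·29=64206; k=2: 24928+0+38·16·29=42560 → min 42560 | M₂..M₄: k=2: 0+15776+41·16·34=38080; k=3: 19024+0+41·29·34=59450 → min 38080 | M₃..M₅: k=3: 0+4930+16·29·5=7250; k=4: 15776+0+16·34·5=18496 → min 7250 | M₄..M₆: k=4: 0+3060+29·34·18=20808; k=5: 4930+0+29·5·18=7540 → min 7540.
Length 4: M₁..M₄: k=1: 0+38080+38·41·34=91052; k=2: 24928+15776+38·16·34=61376; k=3: 42560+0+38·29·34=80028 → min 61376 | M₂..M₅: k=2: 0+7250+41·16·5=10530; k=3: 19024+4930+41·29·5=29899; k=4: 38080+0+41·34·5=45050 → min 10530 | M₃..M₆: k=3: 0+7540+16·29·18=15892; k=4: 15776+3060+16·34·18=28628; k=5: 7250+0+16·5·18=8690 → min 8690.
Length 5: M₁..M₅: k=1: 0+10530+38·41·5=18320; k=2: 24928+7250+38·16·5=35218; k=3: 42560+4930+38·29·5=53000; k=4: 61376+0+38·34·5=67836 → min 18320 | M₂..M₆: k=2: 0+8690+41·16·18=20498; k=3: 19024+7540+41·29·18=47966; k=4: 38080+3060+41·34·18=66232; k=5: 10530+0+41·5·18=14220 → min 14220.
Length 6: M₁..M₆: k=1: 0+14220+38·41·18=42264; k=2: 24928+8690+38·16·18=44562; k=3: 42560+7540+38·29·18=69936; k=4: 61376+3060+38·34·18=87692; k=5: 18320+0+38·5·18=21740 → min 21740.
Optimal order: ((M₁ (M₂ (M₃ (M₄ M₅)))) M₆) with cost 21740.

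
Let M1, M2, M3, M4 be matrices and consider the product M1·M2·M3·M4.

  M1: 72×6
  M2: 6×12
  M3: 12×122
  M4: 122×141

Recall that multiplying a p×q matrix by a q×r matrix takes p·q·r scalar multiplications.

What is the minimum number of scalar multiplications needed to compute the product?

172908

Adjacent pairs: M1M2 = 72·6·12 = 5184; M2M3 = 6·12·122 = 8784; M3M4 = 12·122·141 = 206424.
Length 3: M1..M3: k=1: 0+8784+72·6·122=61488; k=2: 5184+0+72·12·122=110592 → min 61488 | M2..M4: k=2: 0+206424+6·12·141=216576; k=3: 8784+0+6·122·141=111996 → min 111996.
Length 4: M1..M4: k=1: 0+111996+72·6·141=172908; k=2: 5184+206424+72·12·141=333432; k=3: 61488+0+72·122·141=1300032 → min 172908.
Optimal order: (M1·((M2·M3)·M4)) with cost 172908.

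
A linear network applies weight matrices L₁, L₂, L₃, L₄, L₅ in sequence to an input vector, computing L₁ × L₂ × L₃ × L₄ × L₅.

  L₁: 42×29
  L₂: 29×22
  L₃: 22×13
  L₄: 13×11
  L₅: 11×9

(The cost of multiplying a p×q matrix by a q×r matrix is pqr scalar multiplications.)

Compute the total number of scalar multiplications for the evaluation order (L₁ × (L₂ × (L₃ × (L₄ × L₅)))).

20565

(L₄ × L₅): 13×11 by 11×9 → 13×9, cost 13·11·9 = 1287
(L₃ × (L₄ × L₅)): 22×13 by 13×9 → 22×9, cost 22·13·9 = 2574; cumulative 3861
(L₂ × (L₃ × (L₄ × L₅))): 29×22 by 22×9 → 29×9, cost 29·22·9 = 5742; cumulative 9603
(L₁ × (L₂ × (L₃ × (L₄ × L₅)))): 42×29 by 29×9 → 42×9, cost 42·29·9 = 10962; cumulative 20565
Total: 20565 scalar multiplications.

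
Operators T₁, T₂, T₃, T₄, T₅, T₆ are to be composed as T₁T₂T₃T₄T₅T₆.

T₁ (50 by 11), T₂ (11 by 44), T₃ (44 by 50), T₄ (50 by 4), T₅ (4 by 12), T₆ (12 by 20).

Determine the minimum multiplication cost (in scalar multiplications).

17896

Adjacent pairs: T₁T₂ = 50·11·44 = 24200; T₂T₃ = 11·44·50 = 24200; T₃T₄ = 44·50·4 = 8800; T₄T₅ = 50·4·12 = 2400; T₅T₆ = 4·12·20 = 960.
Length 3: T₁..T₃: k=1: 0+24200+50·11·50=51700; k=2: 24200+0+50·44·50=134200 → min 51700 | T₂..T₄: k=2: 0+8800+11·44·4=10736; k=3: 24200+0+11·50·4=26400 → min 10736 | T₃..T₅: k=3: 0+2400+44·50·12=28800; k=4: 8800+0+44·4·12=10912 → min 10912 | T₄..T₆: k=4: 0+960+50·4·20=4960; k=5: 2400+0+50·12·20=14400 → min 4960.
Length 4: T₁..T₄: k=1: 0+10736+50·11·4=12936; k=2: 24200+8800+50·44·4=41800; k=3: 51700+0+50·50·4=61700 → min 12936 | T₂..T₅: k=2: 0+10912+11·44·12=16720; k=3: 24200+2400+11·50·12=33200; k=4: 10736+0+11·4·12=11264 → min 11264 | T₃..T₆: k=3: 0+4960+44·50·20=48960; k=4: 8800+960+44·4·20=13280; k=5: 10912+0+44·12·20=21472 → min 13280.
Length 5: T₁..T₅: k=1: 0+11264+50·11·12=17864; k=2: 24200+10912+50·44·12=61512; k=3: 51700+2400+50·50·12=84100; k=4: 12936+0+50·4·12=15336 → min 15336 | T₂..T₆: k=2: 0+13280+11·44·20=22960; k=3: 24200+4960+11·50·20=40160; k=4: 10736+960+11·4·20=12576; k=5: 11264+0+11·12·20=13904 → min 12576.
Length 6: T₁..T₆: k=1: 0+12576+50·11·20=23576; k=2: 24200+13280+50·44·20=81480; k=3: 51700+4960+50·50·20=106660; k=4: 12936+960+50·4·20=17896; k=5: 15336+0+50·12·20=27336 → min 17896.
Optimal order: ((T₁(T₂(T₃T₄)))(T₅T₆)) with cost 17896.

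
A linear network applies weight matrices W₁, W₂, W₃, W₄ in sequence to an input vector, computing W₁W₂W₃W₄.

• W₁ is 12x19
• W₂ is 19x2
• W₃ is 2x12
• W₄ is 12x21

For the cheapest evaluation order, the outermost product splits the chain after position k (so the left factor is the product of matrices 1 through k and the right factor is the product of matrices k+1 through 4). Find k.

Adjacent pairs: W₁W₂ = 12·19·2 = 456; W₂W₃ = 19·2·12 = 456; W₃W₄ = 2·12·21 = 504.
Length 3: W₁..W₃: k=1: 0+456+12·19·12=3192; k=2: 456+0+12·2·12=744 → min 744 | W₂..W₄: k=2: 0+504+19·2·21=1302; k=3: 456+0+19·12·21=5244 → min 1302.
Top-level splits: k=1: (W₁..W₁)·(W₂..W₄) → 0+1302+12·19·21 = 6090; k=2: (W₁..W₂)·(W₃..W₄) → 456+504+12·2·21 = 1464; k=3: (W₁..W₃)·(W₄..W₄) → 744+0+12·12·21 = 3768.
Best split is after W₂, i.e. k = 2.

2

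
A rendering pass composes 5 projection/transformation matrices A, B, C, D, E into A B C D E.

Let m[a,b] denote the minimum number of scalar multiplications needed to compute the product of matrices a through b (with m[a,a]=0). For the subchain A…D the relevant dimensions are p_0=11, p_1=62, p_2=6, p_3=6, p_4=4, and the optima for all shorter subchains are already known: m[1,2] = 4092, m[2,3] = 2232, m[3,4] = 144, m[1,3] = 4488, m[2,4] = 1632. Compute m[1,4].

m[1,4] = min over k∈[1,3] of m[1,k]+m[k+1,4]+p_{0}·p_k·p_{4}.
k=1: 0 + 1632 + 11·62·4 = 4360; k=2: 4092 + 144 + 11·6·4 = 4500; k=3: 4488 + 0 + 11·6·4 = 4752.
Minimum: 4360 at k=1.

4360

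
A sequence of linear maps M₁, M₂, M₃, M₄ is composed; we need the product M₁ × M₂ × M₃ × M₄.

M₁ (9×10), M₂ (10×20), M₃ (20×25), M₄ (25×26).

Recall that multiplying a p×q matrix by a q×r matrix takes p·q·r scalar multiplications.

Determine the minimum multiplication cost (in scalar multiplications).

12150

Adjacent pairs: M₁M₂ = 9·10·20 = 1800; M₂M₃ = 10·20·25 = 5000; M₃M₄ = 20·25·26 = 13000.
Length 3: M₁..M₃: k=1: 0+5000+9·10·25=7250; k=2: 1800+0+9·20·25=6300 → min 6300 | M₂..M₄: k=2: 0+13000+10·20·26=18200; k=3: 5000+0+10·25·26=11500 → min 11500.
Length 4: M₁..M₄: k=1: 0+11500+9·10·26=13840; k=2: 1800+13000+9·20·26=19480; k=3: 6300+0+9·25·26=12150 → min 12150.
Optimal order: (((M₁ × M₂) × M₃) × M₄) with cost 12150.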